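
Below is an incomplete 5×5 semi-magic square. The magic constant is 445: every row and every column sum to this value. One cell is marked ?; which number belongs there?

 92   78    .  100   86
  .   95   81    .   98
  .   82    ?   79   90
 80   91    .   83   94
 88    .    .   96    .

93

From row 1, 445 − (92 + 78 + 100 + 86) gives (1,3) = 89.
Row 4 needs 445; the known cells sum to 348, so (4,3) = 97.
The remaining cell in column 2 is (5,2) = 445 − 346 = 99.
From column 4, 445 − (100 + 79 + 83 + 96) gives (2,4) = 87.
Column 5: 86 + 98 + 90 + 94 + ? = 445, so (5,5) = 77.
Using row 2: 95 + 81 + 87 + 98 + ? → (2,1) = 445 − 361 = 84.
Row 5 needs 445; the known cells sum to 360, so (5,3) = 85.
Column 1 must total 445; the given cells sum to 344, so (3,1) = 101.
From column 3, 445 − (89 + 81 + 97 + 85) gives (3,3) = 93.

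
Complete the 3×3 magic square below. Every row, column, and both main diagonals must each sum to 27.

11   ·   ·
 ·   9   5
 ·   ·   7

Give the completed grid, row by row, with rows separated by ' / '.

11 1 15 / 13 9 5 / 3 17 7

Row 2 must total 27; the given cells sum to 14, so (2,1) = 13.
Column 1 must total 27; the given cells sum to 24, so (3,1) = 3.
Column 3 must total 27; the given cells sum to 12, so (1,3) = 15.
The remaining cell in row 1 is (1,2) = 27 − 26 = 1.
Row 3 needs 27; the known cells sum to 10, so (3,2) = 17.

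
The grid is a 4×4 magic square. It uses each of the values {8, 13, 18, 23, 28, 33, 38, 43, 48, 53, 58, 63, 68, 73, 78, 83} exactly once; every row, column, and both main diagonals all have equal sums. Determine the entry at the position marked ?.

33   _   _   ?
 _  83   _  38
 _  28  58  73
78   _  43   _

63

The 16 entries sum to 728, so each line sums to 728/4 = 182.
Using row 3: 28 + 58 + 73 + ? → (3,1) = 182 − 159 = 23.
Column 1 must total 182; the given cells sum to 134, so (2,1) = 48.
Main diagonal needs 182; the known cells sum to 174, so (4,4) = 8.
From row 2, 182 − (48 + 83 + 38) gives (2,3) = 13.
Using row 4: 78 + 43 + 8 + ? → (4,2) = 182 − 129 = 53.
Using column 2: 83 + 28 + 53 + ? → (1,2) = 182 − 164 = 18.
From column 3, 182 − (13 + 58 + 43) gives (1,3) = 68.
Column 4 needs 182; the known cells sum to 119, so (1,4) = 63.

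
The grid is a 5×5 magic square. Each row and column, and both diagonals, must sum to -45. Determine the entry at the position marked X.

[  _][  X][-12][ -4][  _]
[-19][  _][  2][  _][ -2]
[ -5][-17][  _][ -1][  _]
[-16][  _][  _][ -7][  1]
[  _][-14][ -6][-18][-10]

0

Row 5 must total -45; the given cells sum to -48, so (5,1) = 3.
Column 1: -19 + (-5) + (-16) + 3 + ? = -45, so (1,1) = -8.
The remaining cell in column 4 is (2,4) = -45 − (-30) = -15.
Row 2: -19 + 2 + (-15) + (-2) + ? = -45, so (2,2) = -11.
Main diagonal: -8 + (-11) + (-7) + (-10) + ? = -45, so (3,3) = -9.
Row 3: -5 + (-17) + (-9) + (-1) + ? = -45, so (3,5) = -13.
From column 3, -45 − (-12 + 2 + (-9) + (-6)) gives (4,3) = -20.
Using column 5: -2 + (-13) + 1 + (-10) + ? → (1,5) = -45 − (-24) = -21.
Anti-diagonal: -21 + (-15) + (-9) + 3 + ? = -45, so (4,2) = -3.
Row 1 must total -45; the given cells sum to -45, so (1,2) = 0.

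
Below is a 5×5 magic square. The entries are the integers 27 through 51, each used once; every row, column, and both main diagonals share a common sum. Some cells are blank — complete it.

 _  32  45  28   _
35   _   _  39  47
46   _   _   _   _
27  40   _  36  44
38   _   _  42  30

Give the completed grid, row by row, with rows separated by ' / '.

49 32 45 28 41 / 35 43 31 39 47 / 46 29 37 50 33 / 27 40 48 36 44 / 38 51 34 42 30

The entries are 27 through 51, which sum to 975, so each line sums to 975/5 = 195.
Row 4: 27 + 40 + 36 + 44 + ? = 195, so (4,3) = 48.
Column 1 needs 195; the known cells sum to 146, so (1,1) = 49.
From column 4, 195 − (28 + 39 + 36 + 42) gives (3,4) = 50.
The remaining cell in row 1 is (1,5) = 195 − 154 = 41.
Using column 5: 41 + 47 + 44 + 30 + ? → (3,5) = 195 − 162 = 33.
Using anti-diagonal: 41 + 39 + 40 + 38 + ? → (3,3) = 195 − 158 = 37.
Row 3 must total 195; the given cells sum to 166, so (3,2) = 29.
Main diagonal must total 195; the given cells sum to 152, so (2,2) = 43.
Row 2 needs 195; the known cells sum to 164, so (2,3) = 31.
Column 2 must total 195; the given cells sum to 144, so (5,2) = 51.
Column 3 must total 195; the given cells sum to 161, so (5,3) = 34.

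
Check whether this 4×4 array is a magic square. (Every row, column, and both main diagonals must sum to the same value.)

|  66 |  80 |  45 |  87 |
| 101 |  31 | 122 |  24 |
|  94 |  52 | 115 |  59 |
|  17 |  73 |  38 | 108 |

Row 1: 66 + 80 + 45 + 87 = 278.
Row 2: 101 + 31 + 122 + 24 = 278.
Row 3: 94 + 52 + 115 + 59 = 320.
Row 4: 17 + 73 + 38 + 108 = 236.
Column 1: 66 + 101 + 94 + 17 = 278.
Column 2: 80 + 31 + 52 + 73 = 236.
Column 3: 45 + 122 + 115 + 38 = 320.
Column 4: 87 + 24 + 59 + 108 = 278.
Main diagonal: 66 + 31 + 115 + 108 = 320.
Anti-diagonal: 87 + 122 + 52 + 17 = 278.

No — row 4 sums to 236 but row 1 sums to 278.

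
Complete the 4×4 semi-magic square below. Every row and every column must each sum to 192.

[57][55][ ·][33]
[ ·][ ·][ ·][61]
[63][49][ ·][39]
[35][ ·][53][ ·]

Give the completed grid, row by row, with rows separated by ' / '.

Row 1 must total 192; the given cells sum to 145, so (1,3) = 47.
Row 3 must total 192; the given cells sum to 151, so (3,3) = 41.
From column 1, 192 − (57 + 63 + 35) gives (2,1) = 37.
Column 3 needs 192; the known cells sum to 141, so (2,3) = 51.
Column 4 must total 192; the given cells sum to 133, so (4,4) = 59.
Row 2 must total 192; the given cells sum to 149, so (2,2) = 43.
Row 4: 35 + 53 + 59 + ? = 192, so (4,2) = 45.

57 55 47 33 / 37 43 51 61 / 63 49 41 39 / 35 45 53 59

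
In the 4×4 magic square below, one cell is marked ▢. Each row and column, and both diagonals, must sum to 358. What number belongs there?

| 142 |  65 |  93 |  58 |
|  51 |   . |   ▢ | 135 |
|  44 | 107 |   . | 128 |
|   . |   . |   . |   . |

The remaining cell in row 3 is (3,3) = 358 − 279 = 79.
The remaining cell in column 1 is (4,1) = 358 − 237 = 121.
Column 4: 58 + 135 + 128 + ? = 358, so (4,4) = 37.
The remaining cell in main diagonal is (2,2) = 358 − 258 = 100.
Anti-diagonal must total 358; the given cells sum to 286, so (2,3) = 72.

72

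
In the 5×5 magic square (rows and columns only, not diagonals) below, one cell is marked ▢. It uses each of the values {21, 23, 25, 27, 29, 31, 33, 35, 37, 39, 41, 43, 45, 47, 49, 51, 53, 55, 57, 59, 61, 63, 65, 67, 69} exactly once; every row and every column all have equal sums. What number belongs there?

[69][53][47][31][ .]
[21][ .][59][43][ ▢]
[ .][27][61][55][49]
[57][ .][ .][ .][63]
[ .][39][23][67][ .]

37

The 25 entries sum to 1125, so each line sums to 1125/5 = 225.
Row 1: 69 + 53 + 47 + 31 + ? = 225, so (1,5) = 25.
The remaining cell in row 3 is (3,1) = 225 − 192 = 33.
Column 1 needs 225; the known cells sum to 180, so (5,1) = 45.
Column 3 must total 225; the given cells sum to 190, so (4,3) = 35.
Column 4 must total 225; the given cells sum to 196, so (4,4) = 29.
Using row 4: 57 + 35 + 29 + 63 + ? → (4,2) = 225 − 184 = 41.
Row 5: 45 + 39 + 23 + 67 + ? = 225, so (5,5) = 51.
From column 2, 225 − (53 + 27 + 41 + 39) gives (2,2) = 65.
Using column 5: 25 + 49 + 63 + 51 + ? → (2,5) = 225 − 188 = 37.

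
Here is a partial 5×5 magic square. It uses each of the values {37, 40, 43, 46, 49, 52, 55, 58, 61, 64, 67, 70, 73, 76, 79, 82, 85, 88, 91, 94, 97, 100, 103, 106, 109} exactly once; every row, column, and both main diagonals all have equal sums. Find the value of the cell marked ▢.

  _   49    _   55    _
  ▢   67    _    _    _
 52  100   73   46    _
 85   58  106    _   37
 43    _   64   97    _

109

The 25 entries sum to 1825, so each line sums to 1825/5 = 365.
From row 3, 365 − (52 + 100 + 73 + 46) gives (3,5) = 94.
The remaining cell in row 4 is (4,4) = 365 − 286 = 79.
Column 2 must total 365; the given cells sum to 274, so (5,2) = 91.
Column 4: 55 + 46 + 79 + 97 + ? = 365, so (2,4) = 88.
The remaining cell in anti-diagonal is (1,5) = 365 − 262 = 103.
Row 5 must total 365; the given cells sum to 295, so (5,5) = 70.
The remaining cell in column 5 is (2,5) = 365 − 304 = 61.
The remaining cell in main diagonal is (1,1) = 365 − 289 = 76.
Row 1 must total 365; the given cells sum to 283, so (1,3) = 82.
Using column 1: 76 + 52 + 85 + 43 + ? → (2,1) = 365 − 256 = 109.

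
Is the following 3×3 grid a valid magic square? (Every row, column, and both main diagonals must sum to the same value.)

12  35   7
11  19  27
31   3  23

Row 1: 12 + 35 + 7 = 54.
Row 2: 11 + 19 + 27 = 57.
Row 3: 31 + 3 + 23 = 57.
Column 1: 12 + 11 + 31 = 54.
Column 2: 35 + 19 + 3 = 57.
Column 3: 7 + 27 + 23 = 57.
Main diagonal: 12 + 19 + 23 = 54.
Anti-diagonal: 7 + 19 + 31 = 57.

No — column 1 sums to 54 but column 3 sums to 57.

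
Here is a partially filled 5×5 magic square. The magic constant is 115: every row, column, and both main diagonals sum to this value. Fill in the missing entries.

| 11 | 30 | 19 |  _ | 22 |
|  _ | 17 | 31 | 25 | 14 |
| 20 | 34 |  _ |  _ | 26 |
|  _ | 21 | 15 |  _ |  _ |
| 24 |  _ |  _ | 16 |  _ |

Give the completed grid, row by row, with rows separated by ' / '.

Using row 1: 11 + 30 + 19 + 22 + ? → (1,4) = 115 − 82 = 33.
Row 2 needs 115; the known cells sum to 87, so (2,1) = 28.
Column 1 needs 115; the known cells sum to 83, so (4,1) = 32.
Column 2 must total 115; the given cells sum to 102, so (5,2) = 13.
From anti-diagonal, 115 − (22 + 25 + 21 + 24) gives (3,3) = 23.
Row 3 needs 115; the known cells sum to 103, so (3,4) = 12.
Column 3 needs 115; the known cells sum to 88, so (5,3) = 27.
From column 4, 115 − (33 + 25 + 12 + 16) gives (4,4) = 29.
Main diagonal needs 115; the known cells sum to 80, so (5,5) = 35.
The remaining cell in row 4 is (4,5) = 115 − 97 = 18.

11 30 19 33 22 / 28 17 31 25 14 / 20 34 23 12 26 / 32 21 15 29 18 / 24 13 27 16 35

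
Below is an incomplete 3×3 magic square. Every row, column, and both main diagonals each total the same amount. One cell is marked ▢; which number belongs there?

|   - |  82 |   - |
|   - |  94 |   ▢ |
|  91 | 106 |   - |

100

Column 2 is complete and sums to 282; that is the magic constant.
Row 3 needs 282; the known cells sum to 197, so (3,3) = 85.
Main diagonal must total 282; the given cells sum to 179, so (1,1) = 103.
From anti-diagonal, 282 − (94 + 91) gives (1,3) = 97.
From column 1, 282 − (103 + 91) gives (2,1) = 88.
Column 3: 97 + 85 + ? = 282, so (2,3) = 100.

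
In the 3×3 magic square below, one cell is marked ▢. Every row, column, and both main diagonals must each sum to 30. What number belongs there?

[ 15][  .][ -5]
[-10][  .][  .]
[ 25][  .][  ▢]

Row 1: 15 + (-5) + ? = 30, so (1,2) = 20.
Using anti-diagonal: -5 + 25 + ? → (2,2) = 30 − 20 = 10.
Row 2: -10 + 10 + ? = 30, so (2,3) = 30.
Column 2 needs 30; the known cells sum to 30, so (3,2) = 0.
From column 3, 30 − (-5 + 30) gives (3,3) = 5.

5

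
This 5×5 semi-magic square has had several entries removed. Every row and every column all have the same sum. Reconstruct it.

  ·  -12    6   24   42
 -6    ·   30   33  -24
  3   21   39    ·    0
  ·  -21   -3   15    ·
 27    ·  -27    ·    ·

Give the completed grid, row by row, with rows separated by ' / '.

Column 3 is already complete: 6 + 30 + 39 + -3 + -27 = 45, so that is the magic constant.
The remaining cell in row 1 is (1,1) = 45 − 60 = -15.
Row 2: -6 + 30 + 33 + (-24) + ? = 45, so (2,2) = 12.
Using row 3: 3 + 21 + 39 + 0 + ? → (3,4) = 45 − 63 = -18.
Column 1 must total 45; the given cells sum to 9, so (4,1) = 36.
Column 2 must total 45; the given cells sum to 0, so (5,2) = 45.
From column 4, 45 − (24 + 33 + (-18) + 15) gives (5,4) = -9.
From row 4, 45 − (36 + (-21) + (-3) + 15) gives (4,5) = 18.
Row 5: 27 + 45 + (-27) + (-9) + ? = 45, so (5,5) = 9.

-15 -12 6 24 42 / -6 12 30 33 -24 / 3 21 39 -18 0 / 36 -21 -3 15 18 / 27 45 -27 -9 9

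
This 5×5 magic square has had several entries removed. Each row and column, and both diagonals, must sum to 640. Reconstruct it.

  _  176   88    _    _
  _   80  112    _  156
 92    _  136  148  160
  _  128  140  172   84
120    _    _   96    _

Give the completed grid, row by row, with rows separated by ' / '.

From row 3, 640 − (92 + 136 + 148 + 160) gives (3,2) = 104.
Row 4 must total 640; the given cells sum to 524, so (4,1) = 116.
The remaining cell in column 2 is (5,2) = 640 − 488 = 152.
Column 3: 88 + 112 + 136 + 140 + ? = 640, so (5,3) = 164.
Using row 5: 120 + 152 + 164 + 96 + ? → (5,5) = 640 − 532 = 108.
From column 5, 640 − (156 + 160 + 84 + 108) gives (1,5) = 132.
From main diagonal, 640 − (80 + 136 + 172 + 108) gives (1,1) = 144.
Anti-diagonal: 132 + 136 + 128 + 120 + ? = 640, so (2,4) = 124.
Row 1: 144 + 176 + 88 + 132 + ? = 640, so (1,4) = 100.
Row 2 needs 640; the known cells sum to 472, so (2,1) = 168.

144 176 88 100 132 / 168 80 112 124 156 / 92 104 136 148 160 / 116 128 140 172 84 / 120 152 164 96 108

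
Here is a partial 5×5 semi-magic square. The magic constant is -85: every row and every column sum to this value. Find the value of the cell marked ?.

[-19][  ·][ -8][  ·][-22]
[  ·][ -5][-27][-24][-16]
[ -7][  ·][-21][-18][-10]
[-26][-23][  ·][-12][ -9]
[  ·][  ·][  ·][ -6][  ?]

-28

Row 2 needs -85; the known cells sum to -72, so (2,1) = -13.
Row 3 needs -85; the known cells sum to -56, so (3,2) = -29.
The remaining cell in row 4 is (4,3) = -85 − (-70) = -15.
Column 1 needs -85; the known cells sum to -65, so (5,1) = -20.
Column 3 needs -85; the known cells sum to -71, so (5,3) = -14.
Column 4: -24 + (-18) + (-12) + (-6) + ? = -85, so (1,4) = -25.
Column 5 needs -85; the known cells sum to -57, so (5,5) = -28.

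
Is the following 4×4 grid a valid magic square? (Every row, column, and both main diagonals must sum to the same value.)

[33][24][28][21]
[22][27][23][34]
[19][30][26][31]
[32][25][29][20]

Row 1: 33 + 24 + 28 + 21 = 106.
Row 2: 22 + 27 + 23 + 34 = 106.
Row 3: 19 + 30 + 26 + 31 = 106.
Row 4: 32 + 25 + 29 + 20 = 106.
Column 1: 33 + 22 + 19 + 32 = 106.
Column 2: 24 + 27 + 30 + 25 = 106.
Column 3: 28 + 23 + 26 + 29 = 106.
Column 4: 21 + 34 + 31 + 20 = 106.
Main diagonal: 33 + 27 + 26 + 20 = 106.
Anti-diagonal: 21 + 23 + 30 + 32 = 106.
All lines sum to 106.

Yes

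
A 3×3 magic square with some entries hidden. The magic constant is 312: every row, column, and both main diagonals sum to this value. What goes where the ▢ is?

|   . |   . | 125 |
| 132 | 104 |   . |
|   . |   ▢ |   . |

Row 2 must total 312; the given cells sum to 236, so (2,3) = 76.
From column 3, 312 − (125 + 76) gives (3,3) = 111.
From main diagonal, 312 − (104 + 111) gives (1,1) = 97.
Anti-diagonal needs 312; the known cells sum to 229, so (3,1) = 83.
Row 1 needs 312; the known cells sum to 222, so (1,2) = 90.
From row 3, 312 − (83 + 111) gives (3,2) = 118.

118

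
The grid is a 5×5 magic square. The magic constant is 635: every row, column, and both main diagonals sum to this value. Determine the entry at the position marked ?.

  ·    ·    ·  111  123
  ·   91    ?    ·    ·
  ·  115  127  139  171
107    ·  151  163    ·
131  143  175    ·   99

103

Row 3 needs 635; the known cells sum to 552, so (3,1) = 83.
Using row 5: 131 + 143 + 175 + 99 + ? → (5,4) = 635 − 548 = 87.
Using column 4: 111 + 139 + 163 + 87 + ? → (2,4) = 635 − 500 = 135.
From main diagonal, 635 − (91 + 127 + 163 + 99) gives (1,1) = 155.
Anti-diagonal: 123 + 135 + 127 + 131 + ? = 635, so (4,2) = 119.
The remaining cell in row 4 is (4,5) = 635 − 540 = 95.
From column 1, 635 − (155 + 83 + 107 + 131) gives (2,1) = 159.
From column 2, 635 − (91 + 115 + 119 + 143) gives (1,2) = 167.
Column 5 must total 635; the given cells sum to 488, so (2,5) = 147.
Row 1: 155 + 167 + 111 + 123 + ? = 635, so (1,3) = 79.
Using row 2: 159 + 91 + 135 + 147 + ? → (2,3) = 635 − 532 = 103.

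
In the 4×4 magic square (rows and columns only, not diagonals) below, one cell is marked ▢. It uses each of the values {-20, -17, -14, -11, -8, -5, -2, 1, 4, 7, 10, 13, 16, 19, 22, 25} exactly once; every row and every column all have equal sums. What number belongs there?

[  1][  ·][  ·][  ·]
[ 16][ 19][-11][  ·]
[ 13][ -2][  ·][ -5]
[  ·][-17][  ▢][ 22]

The 16 entries sum to 40, so each line sums to 40/4 = 10.
Row 2: 16 + 19 + (-11) + ? = 10, so (2,4) = -14.
The remaining cell in row 3 is (3,3) = 10 − 6 = 4.
Column 1 must total 10; the given cells sum to 30, so (4,1) = -20.
From column 2, 10 − (19 + (-2) + (-17)) gives (1,2) = 10.
From column 4, 10 − (-14 + (-5) + 22) gives (1,4) = 7.
Row 1: 1 + 10 + 7 + ? = 10, so (1,3) = -8.
The remaining cell in row 4 is (4,3) = 10 − (-15) = 25.

25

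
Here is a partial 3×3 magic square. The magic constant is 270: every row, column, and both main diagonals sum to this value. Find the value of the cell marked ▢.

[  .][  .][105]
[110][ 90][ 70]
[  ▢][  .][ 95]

75

The remaining cell in main diagonal is (1,1) = 270 − 185 = 85.
Anti-diagonal needs 270; the known cells sum to 195, so (3,1) = 75.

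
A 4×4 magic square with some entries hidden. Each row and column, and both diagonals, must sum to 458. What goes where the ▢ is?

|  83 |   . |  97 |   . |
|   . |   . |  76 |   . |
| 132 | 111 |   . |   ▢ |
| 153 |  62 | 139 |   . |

Row 4: 153 + 62 + 139 + ? = 458, so (4,4) = 104.
Using column 1: 83 + 132 + 153 + ? → (2,1) = 458 − 368 = 90.
Column 3 needs 458; the known cells sum to 312, so (3,3) = 146.
The remaining cell in main diagonal is (2,2) = 458 − 333 = 125.
Using anti-diagonal: 76 + 111 + 153 + ? → (1,4) = 458 − 340 = 118.
Row 1: 83 + 97 + 118 + ? = 458, so (1,2) = 160.
Using row 2: 90 + 125 + 76 + ? → (2,4) = 458 − 291 = 167.
Row 3: 132 + 111 + 146 + ? = 458, so (3,4) = 69.

69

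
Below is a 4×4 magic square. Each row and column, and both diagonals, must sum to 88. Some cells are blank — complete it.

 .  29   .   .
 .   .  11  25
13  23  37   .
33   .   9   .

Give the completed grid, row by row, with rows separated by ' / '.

Row 3 must total 88; the given cells sum to 73, so (3,4) = 15.
The remaining cell in column 3 is (1,3) = 88 − 57 = 31.
The remaining cell in anti-diagonal is (1,4) = 88 − 67 = 21.
From row 1, 88 − (29 + 31 + 21) gives (1,1) = 7.
Column 1 must total 88; the given cells sum to 53, so (2,1) = 35.
The remaining cell in column 4 is (4,4) = 88 − 61 = 27.
Main diagonal must total 88; the given cells sum to 71, so (2,2) = 17.
From row 4, 88 − (33 + 9 + 27) gives (4,2) = 19.

7 29 31 21 / 35 17 11 25 / 13 23 37 15 / 33 19 9 27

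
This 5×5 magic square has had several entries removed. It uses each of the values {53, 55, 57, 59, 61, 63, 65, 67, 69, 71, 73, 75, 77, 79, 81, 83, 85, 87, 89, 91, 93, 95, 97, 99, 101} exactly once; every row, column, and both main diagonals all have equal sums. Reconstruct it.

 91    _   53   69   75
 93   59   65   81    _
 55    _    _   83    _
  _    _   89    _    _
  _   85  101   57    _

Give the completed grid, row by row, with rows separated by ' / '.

91 97 53 69 75 / 93 59 65 81 87 / 55 71 77 83 99 / 67 73 89 95 61 / 79 85 101 57 63

The 25 entries sum to 1925, so each line sums to 1925/5 = 385.
Row 1: 91 + 53 + 69 + 75 + ? = 385, so (1,2) = 97.
The remaining cell in row 2 is (2,5) = 385 − 298 = 87.
From column 3, 385 − (53 + 65 + 89 + 101) gives (3,3) = 77.
Using column 4: 69 + 81 + 83 + 57 + ? → (4,4) = 385 − 290 = 95.
The remaining cell in main diagonal is (5,5) = 385 − 322 = 63.
The remaining cell in row 5 is (5,1) = 385 − 306 = 79.
Column 1 must total 385; the given cells sum to 318, so (4,1) = 67.
Anti-diagonal must total 385; the given cells sum to 312, so (4,2) = 73.
The remaining cell in row 4 is (4,5) = 385 − 324 = 61.
Column 2 must total 385; the given cells sum to 314, so (3,2) = 71.
Column 5 needs 385; the known cells sum to 286, so (3,5) = 99.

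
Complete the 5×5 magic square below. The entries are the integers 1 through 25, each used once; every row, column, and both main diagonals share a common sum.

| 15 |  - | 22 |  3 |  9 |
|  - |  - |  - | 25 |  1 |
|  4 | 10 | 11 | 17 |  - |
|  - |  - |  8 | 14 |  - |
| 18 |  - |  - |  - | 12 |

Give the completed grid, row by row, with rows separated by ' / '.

15 16 22 3 9 / 7 13 19 25 1 / 4 10 11 17 23 / 21 2 8 14 20 / 18 24 5 6 12

The entries are 1 through 25, which sum to 325, so each line sums to 325/5 = 65.
Row 1: 15 + 22 + 3 + 9 + ? = 65, so (1,2) = 16.
Row 3 needs 65; the known cells sum to 42, so (3,5) = 23.
Column 4: 3 + 25 + 17 + 14 + ? = 65, so (5,4) = 6.
The remaining cell in column 5 is (4,5) = 65 − 45 = 20.
From main diagonal, 65 − (15 + 11 + 14 + 12) gives (2,2) = 13.
The remaining cell in anti-diagonal is (4,2) = 65 − 63 = 2.
The remaining cell in row 4 is (4,1) = 65 − 44 = 21.
Using column 1: 15 + 4 + 21 + 18 + ? → (2,1) = 65 − 58 = 7.
Column 2 needs 65; the known cells sum to 41, so (5,2) = 24.
The remaining cell in row 2 is (2,3) = 65 − 46 = 19.
Row 5 must total 65; the given cells sum to 60, so (5,3) = 5.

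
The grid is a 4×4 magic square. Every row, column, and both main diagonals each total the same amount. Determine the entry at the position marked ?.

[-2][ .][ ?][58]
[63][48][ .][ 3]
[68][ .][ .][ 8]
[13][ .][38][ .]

Column 1 is complete and sums to 142; that is the magic constant.
The remaining cell in row 2 is (2,3) = 142 − 114 = 28.
From column 4, 142 − (58 + 3 + 8) gives (4,4) = 73.
From main diagonal, 142 − (-2 + 48 + 73) gives (3,3) = 23.
Anti-diagonal: 58 + 28 + 13 + ? = 142, so (3,2) = 43.
From row 4, 142 − (13 + 38 + 73) gives (4,2) = 18.
The remaining cell in column 2 is (1,2) = 142 − 109 = 33.
From column 3, 142 − (28 + 23 + 38) gives (1,3) = 53.

53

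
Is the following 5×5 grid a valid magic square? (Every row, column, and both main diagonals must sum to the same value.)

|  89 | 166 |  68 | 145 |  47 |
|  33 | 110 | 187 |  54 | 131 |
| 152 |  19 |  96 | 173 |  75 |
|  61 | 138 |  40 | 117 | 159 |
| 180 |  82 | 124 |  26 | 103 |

Yes

Row 1: 89 + 166 + 68 + 145 + 47 = 515.
Row 2: 33 + 110 + 187 + 54 + 131 = 515.
Row 3: 152 + 19 + 96 + 173 + 75 = 515.
Row 4: 61 + 138 + 40 + 117 + 159 = 515.
Row 5: 180 + 82 + 124 + 26 + 103 = 515.
Column 1: 89 + 33 + 152 + 61 + 180 = 515.
Column 2: 166 + 110 + 19 + 138 + 82 = 515.
Column 3: 68 + 187 + 96 + 40 + 124 = 515.
Column 4: 145 + 54 + 173 + 117 + 26 = 515.
Column 5: 47 + 131 + 75 + 159 + 103 = 515.
Main diagonal: 89 + 110 + 96 + 117 + 103 = 515.
Anti-diagonal: 47 + 54 + 96 + 138 + 180 = 515.
All lines sum to 515.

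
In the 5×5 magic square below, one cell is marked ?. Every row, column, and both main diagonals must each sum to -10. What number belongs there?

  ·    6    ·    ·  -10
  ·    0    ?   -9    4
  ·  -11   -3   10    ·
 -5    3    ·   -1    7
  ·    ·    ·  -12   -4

8

Row 4 must total -10; the given cells sum to 4, so (4,3) = -14.
From column 2, -10 − (6 + 0 + (-11) + 3) gives (5,2) = -8.
Column 4 must total -10; the given cells sum to -12, so (1,4) = 2.
Column 5: -10 + 4 + 7 + (-4) + ? = -10, so (3,5) = -7.
Main diagonal: 0 + (-3) + (-1) + (-4) + ? = -10, so (1,1) = -2.
From anti-diagonal, -10 − (-10 + (-9) + (-3) + 3) gives (5,1) = 9.
Row 1 needs -10; the known cells sum to -4, so (1,3) = -6.
Row 3 must total -10; the given cells sum to -11, so (3,1) = 1.
Row 5 must total -10; the given cells sum to -15, so (5,3) = 5.
Column 1 needs -10; the known cells sum to 3, so (2,1) = -13.
Column 3 must total -10; the given cells sum to -18, so (2,3) = 8.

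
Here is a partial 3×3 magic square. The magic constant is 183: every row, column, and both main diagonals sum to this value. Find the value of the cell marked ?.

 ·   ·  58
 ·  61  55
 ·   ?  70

Row 2 needs 183; the known cells sum to 116, so (2,1) = 67.
Using main diagonal: 61 + 70 + ? → (1,1) = 183 − 131 = 52.
The remaining cell in anti-diagonal is (3,1) = 183 − 119 = 64.
From row 1, 183 − (52 + 58) gives (1,2) = 73.
From row 3, 183 − (64 + 70) gives (3,2) = 49.

49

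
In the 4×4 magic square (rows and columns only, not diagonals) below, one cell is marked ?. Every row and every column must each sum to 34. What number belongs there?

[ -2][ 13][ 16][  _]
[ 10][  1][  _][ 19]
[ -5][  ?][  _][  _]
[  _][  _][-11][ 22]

28

The remaining cell in row 1 is (1,4) = 34 − 27 = 7.
The remaining cell in row 2 is (2,3) = 34 − 30 = 4.
Column 1 needs 34; the known cells sum to 3, so (4,1) = 31.
Using column 3: 16 + 4 + (-11) + ? → (3,3) = 34 − 9 = 25.
Column 4: 7 + 19 + 22 + ? = 34, so (3,4) = -14.
Row 3: -5 + 25 + (-14) + ? = 34, so (3,2) = 28.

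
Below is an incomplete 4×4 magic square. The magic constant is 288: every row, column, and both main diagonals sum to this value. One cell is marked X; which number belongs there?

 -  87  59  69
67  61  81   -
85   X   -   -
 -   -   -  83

Row 1 must total 288; the given cells sum to 215, so (1,1) = 73.
Row 2 must total 288; the given cells sum to 209, so (2,4) = 79.
From column 1, 288 − (73 + 67 + 85) gives (4,1) = 63.
From column 4, 288 − (69 + 79 + 83) gives (3,4) = 57.
Main diagonal needs 288; the known cells sum to 217, so (3,3) = 71.
The remaining cell in anti-diagonal is (3,2) = 288 − 213 = 75.

75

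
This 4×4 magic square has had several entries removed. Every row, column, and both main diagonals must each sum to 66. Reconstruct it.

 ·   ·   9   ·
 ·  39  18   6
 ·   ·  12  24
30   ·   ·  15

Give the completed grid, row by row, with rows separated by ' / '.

Row 2 must total 66; the given cells sum to 63, so (2,1) = 3.
Column 3 needs 66; the known cells sum to 39, so (4,3) = 27.
Column 4: 6 + 24 + 15 + ? = 66, so (1,4) = 21.
Main diagonal: 39 + 12 + 15 + ? = 66, so (1,1) = 0.
Using anti-diagonal: 21 + 18 + 30 + ? → (3,2) = 66 − 69 = -3.
The remaining cell in row 1 is (1,2) = 66 − 30 = 36.
Row 3: -3 + 12 + 24 + ? = 66, so (3,1) = 33.
Using row 4: 30 + 27 + 15 + ? → (4,2) = 66 − 72 = -6.

0 36 9 21 / 3 39 18 6 / 33 -3 12 24 / 30 -6 27 15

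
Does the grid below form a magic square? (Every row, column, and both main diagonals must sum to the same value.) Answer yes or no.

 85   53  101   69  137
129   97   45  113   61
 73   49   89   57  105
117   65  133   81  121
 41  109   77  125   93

Row 1: 85 + 53 + 101 + 69 + 137 = 445.
Row 2: 129 + 97 + 45 + 113 + 61 = 445.
Row 3: 73 + 49 + 89 + 57 + 105 = 373.
Row 4: 117 + 65 + 133 + 81 + 121 = 517.
Row 5: 41 + 109 + 77 + 125 + 93 = 445.
Column 1: 85 + 129 + 73 + 117 + 41 = 445.
Column 2: 53 + 97 + 49 + 65 + 109 = 373.
Column 3: 101 + 45 + 89 + 133 + 77 = 445.
Column 4: 69 + 113 + 57 + 81 + 125 = 445.
Column 5: 137 + 61 + 105 + 121 + 93 = 517.
Main diagonal: 85 + 97 + 89 + 81 + 93 = 445.
Anti-diagonal: 137 + 113 + 89 + 65 + 41 = 445.

No — row 4 sums to 517 but column 4 sums to 445.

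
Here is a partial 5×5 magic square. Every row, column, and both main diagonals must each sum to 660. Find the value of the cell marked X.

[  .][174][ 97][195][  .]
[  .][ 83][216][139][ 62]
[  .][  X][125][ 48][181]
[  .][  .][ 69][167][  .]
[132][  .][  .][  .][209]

202

The remaining cell in row 2 is (2,1) = 660 − 500 = 160.
From column 3, 660 − (97 + 216 + 125 + 69) gives (5,3) = 153.
Using column 4: 195 + 139 + 48 + 167 + ? → (5,4) = 660 − 549 = 111.
Main diagonal: 83 + 125 + 167 + 209 + ? = 660, so (1,1) = 76.
The remaining cell in row 1 is (1,5) = 660 − 542 = 118.
Using row 5: 132 + 153 + 111 + 209 + ? → (5,2) = 660 − 605 = 55.
Using column 5: 118 + 62 + 181 + 209 + ? → (4,5) = 660 − 570 = 90.
Using anti-diagonal: 118 + 139 + 125 + 132 + ? → (4,2) = 660 − 514 = 146.
The remaining cell in row 4 is (4,1) = 660 − 472 = 188.
From column 1, 660 − (76 + 160 + 188 + 132) gives (3,1) = 104.
From column 2, 660 − (174 + 83 + 146 + 55) gives (3,2) = 202.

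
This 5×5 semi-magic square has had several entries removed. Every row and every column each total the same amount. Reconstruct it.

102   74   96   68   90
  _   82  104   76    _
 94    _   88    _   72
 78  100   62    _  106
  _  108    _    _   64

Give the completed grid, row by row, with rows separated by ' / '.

Row 1 is already complete: 102 + 74 + 96 + 68 + 90 = 430, so that is the magic constant.
Using row 4: 78 + 100 + 62 + 106 + ? → (4,4) = 430 − 346 = 84.
Column 2 must total 430; the given cells sum to 364, so (3,2) = 66.
Column 3 must total 430; the given cells sum to 350, so (5,3) = 80.
Column 5: 90 + 72 + 106 + 64 + ? = 430, so (2,5) = 98.
Row 2: 82 + 104 + 76 + 98 + ? = 430, so (2,1) = 70.
Row 3: 94 + 66 + 88 + 72 + ? = 430, so (3,4) = 110.
Using column 1: 102 + 70 + 94 + 78 + ? → (5,1) = 430 − 344 = 86.
Column 4 needs 430; the known cells sum to 338, so (5,4) = 92.

102 74 96 68 90 / 70 82 104 76 98 / 94 66 88 110 72 / 78 100 62 84 106 / 86 108 80 92 64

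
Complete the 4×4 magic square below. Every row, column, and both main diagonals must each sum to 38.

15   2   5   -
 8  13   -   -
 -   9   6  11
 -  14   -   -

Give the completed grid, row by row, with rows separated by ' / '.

From row 1, 38 − (15 + 2 + 5) gives (1,4) = 16.
From row 3, 38 − (9 + 6 + 11) gives (3,1) = 12.
Column 1 needs 38; the known cells sum to 35, so (4,1) = 3.
The remaining cell in main diagonal is (4,4) = 38 − 34 = 4.
From anti-diagonal, 38 − (16 + 9 + 3) gives (2,3) = 10.
Row 2 needs 38; the known cells sum to 31, so (2,4) = 7.
From row 4, 38 − (3 + 14 + 4) gives (4,3) = 17.

15 2 5 16 / 8 13 10 7 / 12 9 6 11 / 3 14 17 4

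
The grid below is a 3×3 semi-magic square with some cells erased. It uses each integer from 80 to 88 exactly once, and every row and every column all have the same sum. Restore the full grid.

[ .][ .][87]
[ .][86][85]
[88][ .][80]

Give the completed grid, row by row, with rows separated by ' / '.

The entries are 80 through 88, which sum to 756, so each line sums to 756/3 = 252.
From row 2, 252 − (86 + 85) gives (2,1) = 81.
Row 3: 88 + 80 + ? = 252, so (3,2) = 84.
The remaining cell in column 1 is (1,1) = 252 − 169 = 83.
Column 2 needs 252; the known cells sum to 170, so (1,2) = 82.

83 82 87 / 81 86 85 / 88 84 80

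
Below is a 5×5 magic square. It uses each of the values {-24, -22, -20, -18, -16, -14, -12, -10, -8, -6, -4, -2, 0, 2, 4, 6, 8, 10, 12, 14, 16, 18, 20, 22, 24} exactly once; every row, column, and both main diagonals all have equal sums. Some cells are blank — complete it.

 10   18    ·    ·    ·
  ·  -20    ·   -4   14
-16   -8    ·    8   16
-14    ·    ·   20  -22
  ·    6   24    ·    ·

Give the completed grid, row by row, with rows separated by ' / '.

The 25 entries sum to 0, so each line sums to 0/5 = 0.
From row 3, 0 − (-16 + (-8) + 8 + 16) gives (3,3) = 0.
The remaining cell in column 2 is (4,2) = 0 − (-4) = 4.
Main diagonal needs 0; the known cells sum to 10, so (5,5) = -10.
The remaining cell in row 4 is (4,3) = 0 − (-12) = 12.
Column 5 needs 0; the known cells sum to -2, so (1,5) = 2.
Using anti-diagonal: 2 + (-4) + 0 + 4 + ? → (5,1) = 0 − 2 = -2.
The remaining cell in row 5 is (5,4) = 0 − 18 = -18.
Column 1: 10 + (-16) + (-14) + (-2) + ? = 0, so (2,1) = 22.
Column 4 needs 0; the known cells sum to 6, so (1,4) = -6.
Row 1: 10 + 18 + (-6) + 2 + ? = 0, so (1,3) = -24.
Row 2 must total 0; the given cells sum to 12, so (2,3) = -12.

10 18 -24 -6 2 / 22 -20 -12 -4 14 / -16 -8 0 8 16 / -14 4 12 20 -22 / -2 6 24 -18 -10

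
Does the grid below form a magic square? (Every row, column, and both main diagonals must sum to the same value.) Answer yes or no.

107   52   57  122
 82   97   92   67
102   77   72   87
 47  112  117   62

Row 1: 107 + 52 + 57 + 122 = 338.
Row 2: 82 + 97 + 92 + 67 = 338.
Row 3: 102 + 77 + 72 + 87 = 338.
Row 4: 47 + 112 + 117 + 62 = 338.
Column 1: 107 + 82 + 102 + 47 = 338.
Column 2: 52 + 97 + 77 + 112 = 338.
Column 3: 57 + 92 + 72 + 117 = 338.
Column 4: 122 + 67 + 87 + 62 = 338.
Main diagonal: 107 + 97 + 72 + 62 = 338.
Anti-diagonal: 122 + 92 + 77 + 47 = 338.
All lines sum to 338.

Yes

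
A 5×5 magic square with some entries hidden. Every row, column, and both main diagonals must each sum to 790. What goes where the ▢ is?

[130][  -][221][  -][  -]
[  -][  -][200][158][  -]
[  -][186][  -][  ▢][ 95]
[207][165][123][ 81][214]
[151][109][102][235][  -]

Using row 5: 151 + 109 + 102 + 235 + ? → (5,5) = 790 − 597 = 193.
Column 3: 221 + 200 + 123 + 102 + ? = 790, so (3,3) = 144.
Main diagonal: 130 + 144 + 81 + 193 + ? = 790, so (2,2) = 242.
From anti-diagonal, 790 − (158 + 144 + 165 + 151) gives (1,5) = 172.
The remaining cell in column 2 is (1,2) = 790 − 702 = 88.
From column 5, 790 − (172 + 95 + 214 + 193) gives (2,5) = 116.
The remaining cell in row 1 is (1,4) = 790 − 611 = 179.
Using row 2: 242 + 200 + 158 + 116 + ? → (2,1) = 790 − 716 = 74.
From column 1, 790 − (130 + 74 + 207 + 151) gives (3,1) = 228.
The remaining cell in column 4 is (3,4) = 790 − 653 = 137.

137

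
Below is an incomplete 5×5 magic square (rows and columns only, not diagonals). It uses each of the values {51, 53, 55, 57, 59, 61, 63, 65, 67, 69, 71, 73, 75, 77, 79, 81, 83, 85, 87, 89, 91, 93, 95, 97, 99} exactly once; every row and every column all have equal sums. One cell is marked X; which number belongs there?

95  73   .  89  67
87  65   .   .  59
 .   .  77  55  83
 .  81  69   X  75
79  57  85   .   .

The 25 entries sum to 1875, so each line sums to 1875/5 = 375.
The remaining cell in row 1 is (1,3) = 375 − 324 = 51.
Using column 2: 73 + 65 + 81 + 57 + ? → (3,2) = 375 − 276 = 99.
Using column 3: 51 + 77 + 69 + 85 + ? → (2,3) = 375 − 282 = 93.
From column 5, 375 − (67 + 59 + 83 + 75) gives (5,5) = 91.
Row 2 must total 375; the given cells sum to 304, so (2,4) = 71.
Row 3: 99 + 77 + 55 + 83 + ? = 375, so (3,1) = 61.
Row 5 needs 375; the known cells sum to 312, so (5,4) = 63.
The remaining cell in column 1 is (4,1) = 375 − 322 = 53.
Column 4 needs 375; the known cells sum to 278, so (4,4) = 97.

97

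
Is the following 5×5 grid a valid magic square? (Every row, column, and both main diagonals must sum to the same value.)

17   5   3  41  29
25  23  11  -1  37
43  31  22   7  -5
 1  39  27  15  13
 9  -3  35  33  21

Row 1: 17 + 5 + 3 + 41 + 29 = 95.
Row 2: 25 + 23 + 11 + (-1) + 37 = 95.
Row 3: 43 + 31 + 22 + 7 + (-5) = 98.
Row 4: 1 + 39 + 27 + 15 + 13 = 95.
Row 5: 9 + (-3) + 35 + 33 + 21 = 95.
Column 1: 17 + 25 + 43 + 1 + 9 = 95.
Column 2: 5 + 23 + 31 + 39 + (-3) = 95.
Column 3: 3 + 11 + 22 + 27 + 35 = 98.
Column 4: 41 + (-1) + 7 + 15 + 33 = 95.
Column 5: 29 + 37 + (-5) + 13 + 21 = 95.
Main diagonal: 17 + 23 + 22 + 15 + 21 = 98.
Anti-diagonal: 29 + (-1) + 22 + 39 + 9 = 98.

No — column 2 sums to 95 but anti-diagonal sums to 98.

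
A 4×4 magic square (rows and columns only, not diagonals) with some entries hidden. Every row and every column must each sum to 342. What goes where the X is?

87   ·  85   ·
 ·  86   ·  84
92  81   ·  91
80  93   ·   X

Row 3 must total 342; the given cells sum to 264, so (3,3) = 78.
The remaining cell in column 1 is (2,1) = 342 − 259 = 83.
Column 2: 86 + 81 + 93 + ? = 342, so (1,2) = 82.
Row 1 needs 342; the known cells sum to 254, so (1,4) = 88.
Row 2 needs 342; the known cells sum to 253, so (2,3) = 89.
Column 3 must total 342; the given cells sum to 252, so (4,3) = 90.
From column 4, 342 − (88 + 84 + 91) gives (4,4) = 79.

79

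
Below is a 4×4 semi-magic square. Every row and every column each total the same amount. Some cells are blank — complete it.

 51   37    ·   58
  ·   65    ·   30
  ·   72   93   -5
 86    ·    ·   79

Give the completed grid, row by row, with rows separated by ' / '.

51 37 16 58 / 23 65 44 30 / 2 72 93 -5 / 86 -12 9 79

Column 4 is already complete: 58 + 30 + -5 + 79 = 162, so that is the magic constant.
Row 1 must total 162; the given cells sum to 146, so (1,3) = 16.
Using row 3: 72 + 93 + (-5) + ? → (3,1) = 162 − 160 = 2.
Column 1: 51 + 2 + 86 + ? = 162, so (2,1) = 23.
Column 2 must total 162; the given cells sum to 174, so (4,2) = -12.
Row 2 needs 162; the known cells sum to 118, so (2,3) = 44.
Row 4 needs 162; the known cells sum to 153, so (4,3) = 9.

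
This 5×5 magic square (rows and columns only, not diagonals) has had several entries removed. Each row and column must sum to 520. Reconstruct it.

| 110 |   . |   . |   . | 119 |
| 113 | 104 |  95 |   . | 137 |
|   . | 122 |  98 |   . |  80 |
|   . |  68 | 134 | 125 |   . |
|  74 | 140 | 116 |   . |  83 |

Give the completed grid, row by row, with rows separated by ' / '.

110 86 77 128 119 / 113 104 95 71 137 / 131 122 98 89 80 / 92 68 134 125 101 / 74 140 116 107 83

Using row 2: 113 + 104 + 95 + 137 + ? → (2,4) = 520 − 449 = 71.
Row 5: 74 + 140 + 116 + 83 + ? = 520, so (5,4) = 107.
Column 2 must total 520; the given cells sum to 434, so (1,2) = 86.
The remaining cell in column 3 is (1,3) = 520 − 443 = 77.
Column 5 must total 520; the given cells sum to 419, so (4,5) = 101.
Row 1 needs 520; the known cells sum to 392, so (1,4) = 128.
Using row 4: 68 + 134 + 125 + 101 + ? → (4,1) = 520 − 428 = 92.
Column 1: 110 + 113 + 92 + 74 + ? = 520, so (3,1) = 131.
Column 4 needs 520; the known cells sum to 431, so (3,4) = 89.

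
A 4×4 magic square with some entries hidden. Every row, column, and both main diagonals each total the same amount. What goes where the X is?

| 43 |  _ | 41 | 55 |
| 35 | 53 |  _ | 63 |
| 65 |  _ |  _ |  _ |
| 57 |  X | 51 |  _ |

Column 1 is complete and sums to 200; that is the magic constant.
From row 1, 200 − (43 + 41 + 55) gives (1,2) = 61.
From row 2, 200 − (35 + 53 + 63) gives (2,3) = 49.
Column 3 must total 200; the given cells sum to 141, so (3,3) = 59.
Using main diagonal: 43 + 53 + 59 + ? → (4,4) = 200 − 155 = 45.
Anti-diagonal must total 200; the given cells sum to 161, so (3,2) = 39.
From row 3, 200 − (65 + 39 + 59) gives (3,4) = 37.
From row 4, 200 − (57 + 51 + 45) gives (4,2) = 47.

47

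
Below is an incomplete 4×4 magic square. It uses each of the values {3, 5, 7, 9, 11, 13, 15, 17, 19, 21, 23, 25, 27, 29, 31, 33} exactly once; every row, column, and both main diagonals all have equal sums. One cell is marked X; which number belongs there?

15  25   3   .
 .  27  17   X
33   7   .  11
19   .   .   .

23

The 16 entries sum to 288, so each line sums to 288/4 = 72.
Using row 1: 15 + 25 + 3 + ? → (1,4) = 72 − 43 = 29.
The remaining cell in row 3 is (3,3) = 72 − 51 = 21.
Using column 1: 15 + 33 + 19 + ? → (2,1) = 72 − 67 = 5.
Using column 2: 25 + 27 + 7 + ? → (4,2) = 72 − 59 = 13.
The remaining cell in column 3 is (4,3) = 72 − 41 = 31.
Main diagonal needs 72; the known cells sum to 63, so (4,4) = 9.
The remaining cell in row 2 is (2,4) = 72 − 49 = 23.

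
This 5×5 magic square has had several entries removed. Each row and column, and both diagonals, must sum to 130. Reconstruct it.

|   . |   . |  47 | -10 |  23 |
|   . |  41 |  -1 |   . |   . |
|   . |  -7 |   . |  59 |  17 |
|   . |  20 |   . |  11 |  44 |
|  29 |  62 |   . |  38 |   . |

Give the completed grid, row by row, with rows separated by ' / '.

Column 2 needs 130; the known cells sum to 116, so (1,2) = 14.
Column 4: -10 + 59 + 11 + 38 + ? = 130, so (2,4) = 32.
The remaining cell in anti-diagonal is (3,3) = 130 − 104 = 26.
The remaining cell in row 1 is (1,1) = 130 − 74 = 56.
The remaining cell in row 3 is (3,1) = 130 − 95 = 35.
From main diagonal, 130 − (56 + 41 + 26 + 11) gives (5,5) = -4.
From row 5, 130 − (29 + 62 + 38 + (-4)) gives (5,3) = 5.
The remaining cell in column 3 is (4,3) = 130 − 77 = 53.
Column 5 must total 130; the given cells sum to 80, so (2,5) = 50.
Row 2 needs 130; the known cells sum to 122, so (2,1) = 8.
Using row 4: 20 + 53 + 11 + 44 + ? → (4,1) = 130 − 128 = 2.

56 14 47 -10 23 / 8 41 -1 32 50 / 35 -7 26 59 17 / 2 20 53 11 44 / 29 62 5 38 -4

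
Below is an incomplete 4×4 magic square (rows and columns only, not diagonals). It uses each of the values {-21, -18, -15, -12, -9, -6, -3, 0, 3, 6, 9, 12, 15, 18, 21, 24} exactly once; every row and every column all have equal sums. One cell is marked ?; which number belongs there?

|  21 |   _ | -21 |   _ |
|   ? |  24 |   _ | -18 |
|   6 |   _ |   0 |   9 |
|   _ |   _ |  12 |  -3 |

The 16 entries sum to 24, so each line sums to 24/4 = 6.
Using row 3: 6 + 0 + 9 + ? → (3,2) = 6 − 15 = -9.
The remaining cell in column 3 is (2,3) = 6 − (-9) = 15.
Column 4 needs 6; the known cells sum to -12, so (1,4) = 18.
Row 1: 21 + (-21) + 18 + ? = 6, so (1,2) = -12.
Row 2 must total 6; the given cells sum to 21, so (2,1) = -15.

-15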